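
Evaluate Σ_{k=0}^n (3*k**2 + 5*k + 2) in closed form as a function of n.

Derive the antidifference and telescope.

The ratio is (3*k**2 + 11*k + 10)/(3*k**2 + 5*k + 2).
Take A(k)=1, B(k)=1, C(k)=k**2 + 5*k/3 + 2/3.
Need (1)·f(k+1) − (1)·f(k) = k**2 + 5*k/3 + 2/3.
d = 3 from the (0,0,2) case.
Match coefficients ⇒ f(k) = k**2*(k + 1)/3.
R(k) = B(k−1)·f(k)/C(k) = k**2/(3*k + 2); s_k = R·t_k = k**2*(k + 1).
Δs = 3*k**2 + 5*k + 2, as required.
Σ_(k=0)^n t_k = s_(n+1) − s_(0) = (n**3 + 4*n**2 + 5*n + 2) − (0), i.e. n**3 + 4*n**2 + 5*n + 2.

S(n) = n**3 + 4*n**2 + 5*n + 2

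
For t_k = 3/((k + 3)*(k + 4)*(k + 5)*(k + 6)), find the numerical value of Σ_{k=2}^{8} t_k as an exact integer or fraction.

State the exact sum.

Σ = 47/10920

t_(k+1)/t_k = (k + 3)/(k + 7).
So A=k + 3 and B=k + 7, with C=1.
f must satisfy (k + 3)·f(k+1) − (k + 6)·f(k) = 1.
From deg A=1, deg B=1, deg C=0: d=3.
Solve for f: f(k) = k*(k**2 + 12*k + 47)/180 (degree 3 ≤ 3).
Certificate R = B(k−1)f/C = k*(k + 6)*(k**2 + 12*k + 47)/180 gives s_k = k*(k**2 + 12*k + 47)/(60*(k + 3)*(k + 4)*(k + 5)).
Check: Δs_k = 3/(k**4 + 18*k**3 + 119*k**2 + 342*k + 360). ✓
Evaluate s at k=9 and k=2: 59/3640 and 1/84; difference 47/10920.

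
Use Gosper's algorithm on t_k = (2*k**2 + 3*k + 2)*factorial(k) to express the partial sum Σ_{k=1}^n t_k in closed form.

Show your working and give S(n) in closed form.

S(n) = 2*n**2*factorial(n) + 5*n*factorial(n) + 3*factorial(n) - 3

Compute t_(k+1)/t_k: get (k + 1)*(3*k + 2*(k + 1)**2 + 5)/(2*k**2 + 3*k + 2).
A = k + 1, B = 1, C = k**2 + 3*k/2 + 1.
Solve (k + 1)·f(k+1) − (1)·f(k) = k**2 + 3*k/2 + 1.
Bound: deg f ≤ 1.
Solve for f: f(k) = (2*k + 1)/2 (degree 1 ≤ 1).
So s_k = (B(k−1)f/C)·t_k = ((2*k + 1)/(2*k**2 + 3*k + 2))·t_k = (2*k + 1)*factorial(k).
Check: Δs_k = (2*k**2 + 3*k + 2)*factorial(k). ✓
s_(n+1) = (2*n + 3)*factorial(n + 1) and s_(1) = 3, so S(n) = 2*n**2*factorial(n) + 5*n*factorial(n) + 3*factorial(n) - 3.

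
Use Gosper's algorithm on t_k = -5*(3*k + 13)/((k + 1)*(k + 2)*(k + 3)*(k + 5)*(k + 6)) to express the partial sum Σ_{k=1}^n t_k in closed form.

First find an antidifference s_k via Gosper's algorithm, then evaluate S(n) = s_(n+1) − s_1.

t_(k+1)/t_k = (k + 1)*(k + 5)*(3*k + 16)/((k + 4)*(k + 7)*(3*k + 13)).
Factor: A=k + 1; B=k + 7; C=k**2 + 25*k/3 + 52/3.
Need (k + 1)·f(k+1) − (k + 6)·f(k) = k**2 + 25*k/3 + 52/3.
From deg A=1, deg B=1, deg C=2: d=5.
Solve for f: f(k) = k*(k + 3)*(k + 4)*(k**2 + 8*k + 17)/30 (degree 5 ≤ 5).
Certificate R = B(k−1)f/C = k*(k + 3)*(k + 6)*(k**2 + 8*k + 17)/(10*(3*k + 13)) gives s_k = k*(-k**2 - 8*k - 17)/(2*(k**3 + 8*k**2 + 17*k + 10)).
Δs = 5*(-3*k - 13)/(k**5 + 17*k**4 + 107*k**3 + 307*k**2 + 396*k + 180), as required.
Σ_(k=1)^n t_k = s_(n+1) − s_(1) = ((-n**3 - 11*n**2 - 36*n - 26)/(2*(n**3 + 11*n**2 + 36*n + 36))) − (-13/36), i.e. 5*n*(-n**2 - 11*n - 36)/(36*(n**3 + 11*n**2 + 36*n + 36)).

S(n) = 5*n*(-n**2 - 11*n - 36)/(36*(n**3 + 11*n**2 + 36*n + 36))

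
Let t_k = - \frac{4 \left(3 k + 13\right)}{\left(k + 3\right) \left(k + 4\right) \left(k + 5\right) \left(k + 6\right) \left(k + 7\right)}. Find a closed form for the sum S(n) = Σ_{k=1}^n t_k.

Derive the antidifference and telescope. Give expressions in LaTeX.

S(n) = \frac{n \left(- n^{2} - 17 n - 94\right)}{42 \left(n^{3} + 17 n^{2} + 94 n + 168\right)}

t_(k+1)/t_k = (k + 3)*(3*k + 16)/((k + 8)*(3*k + 13)).
A = k + 3, B = k + 8, C = k + 13/3.
Set up (k + 3)·f(k+1) − (k + 7)·f(k) − (k + 13/3) = 0.
deg f ≤ 4 (via 1,1,1).
A polynomial solution: f(k) = k*(k + 4)*(k**2 + 14*k + 63)/270.
Certificate R = B(k−1)f/C = k*(k + 4)*(k + 7)*(k**2 + 14*k + 63)/(90*(3*k + 13)) gives s_k = 2*k*(-k**2 - 14*k - 63)/(45*(k**3 + 14*k**2 + 63*k + 90)).
Check: Δs_k = 4*(-3*k - 13)/(k**5 + 25*k**4 + 245*k**3 + 1175*k**2 + 2754*k + 2520). ✓
Evaluate: s_(n+1) = 2*(-n**3 - 17*n**2 - 94*n - 78)/(45*(n**3 + 17*n**2 + 94*n + 168)); subtract s_(1) = -13/630 ⇒ S(n) = n*(-n**2 - 17*n - 94)/(42*(n**3 + 17*n**2 + 94*n + 168)).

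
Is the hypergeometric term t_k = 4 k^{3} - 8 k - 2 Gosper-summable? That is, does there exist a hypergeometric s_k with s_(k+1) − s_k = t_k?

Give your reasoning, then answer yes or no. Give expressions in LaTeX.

Yes. s_k = k \left(k^{3} - 2 k^{2} - 3 k + 2\right).

The ratio is (4*k - 2*(k + 1)**3 + 5)/(-2*k**3 + 4*k + 1).
Gosper form: A/B · C(k+1)/C(k) with A=1, B=1, C=k**3 - 2*k - 1/2.
Set up (1)·f(k+1) − (1)·f(k) − (k**3 - 2*k - 1/2) = 0.
From deg A=0, deg B=0, deg C=3: d=4.
A polynomial solution: f(k) = k*(k**3 - 2*k**2 - 3*k + 2)/4.
R(k) = B(k−1)·f(k)/C(k) = k*(k**3 - 2*k**2 - 3*k + 2)/(2*(2*k**3 - 4*k - 1)); s_k = R·t_k = k*(k**3 - 2*k**2 - 3*k + 2).
Δs = 4*k**3 - 8*k - 2, as required.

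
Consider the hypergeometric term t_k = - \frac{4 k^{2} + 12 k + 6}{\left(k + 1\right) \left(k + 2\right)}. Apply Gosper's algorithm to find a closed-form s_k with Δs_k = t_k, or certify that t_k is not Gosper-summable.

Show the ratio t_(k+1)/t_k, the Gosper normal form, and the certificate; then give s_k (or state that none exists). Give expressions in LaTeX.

s_k = - \frac{2 k \left(2 k + 1\right)}{k + 1}

Compute t_(k+1)/t_k: get (k + 1)*(6*k + 2*(k + 1)**2 + 9)/((k + 3)*(2*k**2 + 6*k + 3)).
A = k + 1, B = k + 3, C = k**2 + 3*k + 3/2.
f must satisfy (k + 1)·f(k+1) − (k + 2)·f(k) = k**2 + 3*k + 3/2.
Bound: deg f ≤ 2.
A polynomial solution: f(k) = k*(2*k + 1)/2.
Certificate R = B(k−1)f/C = k*(k + 2)*(2*k + 1)/(2*k**2 + 6*k + 3) gives s_k = -2*k*(2*k + 1)/(k + 1).
Check: Δs_k = 2*(-2*k**2 - 6*k - 3)/(k**2 + 3*k + 2). ✓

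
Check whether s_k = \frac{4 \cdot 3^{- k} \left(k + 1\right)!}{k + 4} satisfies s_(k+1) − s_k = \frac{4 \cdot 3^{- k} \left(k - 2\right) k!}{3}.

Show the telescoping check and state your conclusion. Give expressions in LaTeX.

s_(k+1) = 4*factorial(k + 2)/(3*3**k*(k + 5))
s_(k+1) − s_k = 4*(k**2 + 3*k - 7)*factorial(k + 1)/(3*3**k*(k + 4)*(k + 5))
(s_(k+1) − s_k) − t_k = -4*(k**2 + 2*k - 11)*factorial(k)/(3**k*(k + 4)*(k + 5))

Invalid: residual - \frac{4 \cdot 3^{- k} \left(k^{2} + 2 k - 11\right) k!}{\left(k + 4\right) \left(k + 5\right)} ≠ 0.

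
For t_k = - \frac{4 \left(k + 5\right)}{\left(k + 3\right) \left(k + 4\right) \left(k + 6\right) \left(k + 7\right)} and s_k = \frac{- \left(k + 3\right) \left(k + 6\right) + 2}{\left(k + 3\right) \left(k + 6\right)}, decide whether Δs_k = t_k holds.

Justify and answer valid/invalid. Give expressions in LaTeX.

Valid — Δs_k = t_k.

s_(k+1) = (-(k + 4)*(k + 7) + 2)/((k + 4)*(k + 7))
s_(k+1) − s_k = 4*(-k - 5)/(k**4 + 20*k**3 + 145*k**2 + 450*k + 504)
(s_(k+1) − s_k) − t_k = 0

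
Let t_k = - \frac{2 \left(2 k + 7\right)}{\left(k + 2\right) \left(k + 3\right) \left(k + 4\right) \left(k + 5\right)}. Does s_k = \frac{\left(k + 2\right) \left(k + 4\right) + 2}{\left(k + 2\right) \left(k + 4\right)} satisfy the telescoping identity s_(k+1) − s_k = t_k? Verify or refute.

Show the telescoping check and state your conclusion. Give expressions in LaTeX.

s_(k+1) = ((k + 3)*(k + 5) + 2)/((k + 3)*(k + 5))
s_(k+1) − s_k = 2*(-2*k - 7)/(k**4 + 14*k**3 + 71*k**2 + 154*k + 120)
(s_(k+1) − s_k) − t_k = 0

valid; difference matches t_k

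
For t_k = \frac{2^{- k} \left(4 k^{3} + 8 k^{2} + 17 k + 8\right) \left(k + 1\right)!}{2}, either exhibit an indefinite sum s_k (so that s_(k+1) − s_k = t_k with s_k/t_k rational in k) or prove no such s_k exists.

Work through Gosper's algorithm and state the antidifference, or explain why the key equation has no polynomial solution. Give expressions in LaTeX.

s_k = 2^{- k} \left(4 k^{2} - 3\right) \left(k + 1\right)!

Step 1: r(k) = (4*k**4 + 28*k**3 + 85*k**2 + 127*k + 74)/(2*(4*k**3 + 8*k**2 + 17*k + 8)).
So A=k/2 + 1 and B=1, with C=k**3 + 2*k**2 + 17*k/4 + 2.
Need (k/2 + 1)·f(k+1) − (1)·f(k) = k**3 + 2*k**2 + 17*k/4 + 2.
deg f ≤ 2 (via 1,0,3).
A polynomial solution: f(k) = (4*k**2 - 3)/2.
Get s_k = R·t_k = (4*k**2 - 3)*factorial(k + 1)/2**k with R(k) = B(k−1)f(k)/C(k) = 2*(4*k**2 - 3)/(4*k**3 + 8*k**2 + 17*k + 8).
Verify: (4*k**3 + 8*k**2 + 17*k + 8)*factorial(k + 1)/(2*2**k) matches t_k.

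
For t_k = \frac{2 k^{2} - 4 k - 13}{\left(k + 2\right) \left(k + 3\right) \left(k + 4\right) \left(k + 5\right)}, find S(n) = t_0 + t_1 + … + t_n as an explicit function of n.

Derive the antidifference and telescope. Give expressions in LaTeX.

Compute t_(k+1)/t_k: get (k + 2)*(4*k - 2*(k + 1)**2 + 17)/((k + 6)*(-2*k**2 + 4*k + 13)).
So A=k + 2 and B=k + 6, with C=k**2 - 2*k - 13/2.
Solve (k + 2)·f(k+1) − (k + 5)·f(k) = k**2 - 2*k - 13/2.
Degrees (1,1,2) ⇒ d ≤ 3.
Match coefficients ⇒ f(k) = -k*(k**2 + 57*k + 98)/48.
Certificate R = B(k−1)f/C = -k*(k + 5)*(k**2 + 57*k + 98)/(24*(2*k**2 - 4*k - 13)) gives s_k = k*(-k**2 - 57*k - 98)/(24*(k + 2)*(k + 3)*(k + 4)).
Verify: (2*k**2 - 4*k - 13)/(k**4 + 14*k**3 + 71*k**2 + 154*k + 120) matches t_k.
s_(n+1) = (-n**3 - 60*n**2 - 215*n - 156)/(24*(n**3 + 12*n**2 + 47*n + 60)) and s_(0) = 0, so S(n) = (-n**3 - 60*n**2 - 215*n - 156)/(24*(n**3 + 12*n**2 + 47*n + 60)).

S(n) = \frac{- n^{3} - 60 n^{2} - 215 n - 156}{24 \left(n^{3} + 12 n^{2} + 47 n + 60\right)}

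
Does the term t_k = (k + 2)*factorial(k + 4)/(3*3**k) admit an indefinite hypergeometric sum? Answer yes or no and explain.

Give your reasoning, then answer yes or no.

Ratio r(k) = (k + 3)*(k + 5)/(3*(k + 2)).
Gosper form: A/B · C(k+1)/C(k) with A=k/3 + 5/3, B=1, C=k + 2.
f must satisfy (k/3 + 5/3)·f(k+1) − (1)·f(k) = k + 2.
From deg A=1, deg B=0, deg C=1: d=0.
A polynomial solution: f(k) = 3.
So s_k = (B(k−1)f/C)·t_k = (3/(k + 2))·t_k = factorial(k + 4)/3**k.
s_(k+1) − s_k = (k + 2)*factorial(k + 4)/(3*3**k) = t_k.

Yes. s_k = factorial(k + 4)/3**k.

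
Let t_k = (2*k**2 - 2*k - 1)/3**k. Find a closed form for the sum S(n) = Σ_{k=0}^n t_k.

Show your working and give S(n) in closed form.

S(n) = (-n**2 - 2*n - 1)/3**n

The ratio is (2*k**2 + 2*k - 1)/(3*(2*k**2 - 2*k - 1)).
Normal form (A,B,C) = (1/3, 1, k**2 - k - 1/2).
Need (1/3)·f(k+1) − (1)·f(k) = k**2 - k - 1/2.
Degrees (0,0,2) ⇒ d ≤ 2.
A polynomial solution: f(k) = -3*k**2/2.
Certificate R = B(k−1)f/C = -3*k**2/(2*k**2 - 2*k - 1) gives s_k = -3**(1 - k)*k**2.
Verify: (3*k**2 - (k + 1)**2)/3**k matches t_k.
Σ_(k=0)^n t_k = s_(n+1) − s_(0) = ((-n**2 - 2*n - 1)/3**n) − (0), i.e. (-n**2 - 2*n - 1)/3**n.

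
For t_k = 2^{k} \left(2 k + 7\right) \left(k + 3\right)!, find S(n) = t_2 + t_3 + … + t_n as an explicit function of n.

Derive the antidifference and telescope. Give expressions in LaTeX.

S(n) = 2 \cdot 2^{n} \left(n + 4\right)! - 480

t_(k+1)/t_k = 2*(k + 4)*(2*k + 9)/(2*k + 7).
Take A(k)=2*k + 8, B(k)=1, C(k)=k + 7/2.
f must satisfy (2*k + 8)·f(k+1) − (1)·f(k) = k + 7/2.
Degrees (1,0,1) ⇒ d ≤ 0.
A polynomial solution: f(k) = 1/2.
Get s_k = R·t_k = 2**k*factorial(k + 3) with R(k) = B(k−1)f(k)/C(k) = 1/(2*k + 7).
Verify: 2**k*(2*k + 7)*factorial(k + 3) matches t_k.
Evaluate: s_(n+1) = 2**(n + 1)*factorial(n + 4); subtract s_(2) = 480 ⇒ S(n) = 2*2**n*factorial(n + 4) - 480.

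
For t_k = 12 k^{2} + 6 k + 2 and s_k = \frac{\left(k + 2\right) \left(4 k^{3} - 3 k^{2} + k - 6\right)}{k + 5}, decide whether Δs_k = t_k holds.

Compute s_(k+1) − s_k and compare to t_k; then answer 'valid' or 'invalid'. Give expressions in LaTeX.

s_(k+1) = (k + 3)*(k + 4*(k + 1)**3 - 3*(k + 1)**2 - 5)/(k + 6)
s_(k+1) − s_k = (12*k**4 + 114*k**3 + 221*k**2 + 109*k + 12)/(k**2 + 11*k + 30)
(s_(k+1) − s_k) − t_k = 3*(-8*k**3 - 69*k**2 - 31*k - 16)/(k**2 + 11*k + 30)

Invalid: residual \frac{3 \left(- 8 k^{3} - 69 k^{2} - 31 k - 16\right)}{k^{2} + 11 k + 30} ≠ 0.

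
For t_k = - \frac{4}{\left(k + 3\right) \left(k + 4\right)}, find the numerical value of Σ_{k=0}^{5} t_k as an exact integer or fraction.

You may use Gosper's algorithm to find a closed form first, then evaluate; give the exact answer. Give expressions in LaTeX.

The ratio is (k + 3)/(k + 5).
Factor: A=k + 3; B=k + 5; C=1.
Key eq: (k + 3)·f(k+1) = (k + 4)·f(k) + (1).
Bound: deg f ≤ 1.
A polynomial solution: f(k) = k/3.
Certificate R = B(k−1)f/C = k*(k + 4)/3 gives s_k = -4*k/(3*k + 9).
Verify: -4/(k**2 + 7*k + 12) matches t_k.
Telescoping: Σ = s_(6) − s_(0) = -8/9 − (0) = -8/9.

Σ = -8/9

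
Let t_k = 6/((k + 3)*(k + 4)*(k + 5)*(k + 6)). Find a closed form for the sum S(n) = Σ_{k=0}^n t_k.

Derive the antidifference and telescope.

Step 1: r(k) = (k + 3)/(k + 7).
Normal form (A,B,C) = (k + 3, k + 7, 1).
Set up (k + 3)·f(k+1) − (k + 6)·f(k) − (1) = 0.
d = 3 from the (1,1,0) case.
Solve for f: f(k) = k*(k**2 + 12*k + 47)/180 (degree 3 ≤ 3).
Then R = B(k−1)f/C = k*(k + 6)*(k**2 + 12*k + 47)/180, so s_k = R(k)·t_k = k*(k**2 + 12*k + 47)/(30*(k + 3)*(k + 4)*(k + 5)).
s_(k+1) − s_k = 6/(k**4 + 18*k**3 + 119*k**2 + 342*k + 360) = t_k.
s_(n+1) = (n**3 + 15*n**2 + 74*n + 60)/(30*(n**3 + 15*n**2 + 74*n + 120)) and s_(0) = 0, so S(n) = (n**3 + 15*n**2 + 74*n + 60)/(30*(n**3 + 15*n**2 + 74*n + 120)).

S(n) = (n**3 + 15*n**2 + 74*n + 60)/(30*(n**3 + 15*n**2 + 74*n + 120))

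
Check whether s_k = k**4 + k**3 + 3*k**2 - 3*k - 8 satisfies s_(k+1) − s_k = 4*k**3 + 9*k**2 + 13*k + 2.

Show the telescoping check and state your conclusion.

valid; difference matches t_k

s_(k+1) = k**4 + 5*k**3 + 12*k**2 + 10*k - 6
s_(k+1) − s_k = 4*k**3 + 9*k**2 + 13*k + 2
(s_(k+1) − s_k) − t_k = 0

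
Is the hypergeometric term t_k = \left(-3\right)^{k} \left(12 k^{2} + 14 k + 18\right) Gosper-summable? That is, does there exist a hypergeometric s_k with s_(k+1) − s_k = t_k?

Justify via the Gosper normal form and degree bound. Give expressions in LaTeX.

Yes. s_k = \left(-3\right)^{k} \left(- 3 k^{2} + k - 3\right).

Compute t_(k+1)/t_k: get 3*(-6*k**2 - 19*k - 22)/(6*k**2 + 7*k + 9).
Factor: A=-3; B=1; C=k**2 + 7*k/6 + 3/2.
Key eq: (-3)·f(k+1) = (1)·f(k) + (k**2 + 7*k/6 + 3/2).
Degrees (0,0,2) ⇒ d ≤ 2.
Solving with deg f ≤ 2: f(k) = -(3*k**2 - k + 3)/12.
So s_k = (B(k−1)f/C)·t_k = (-(3*k**2 - k + 3)/(2*(6*k**2 + 7*k + 9)))·t_k = (-3)**k*(-3*k**2 + k - 3).
Check: Δs_k = (-3)**k*(12*k**2 + 14*k + 18). ✓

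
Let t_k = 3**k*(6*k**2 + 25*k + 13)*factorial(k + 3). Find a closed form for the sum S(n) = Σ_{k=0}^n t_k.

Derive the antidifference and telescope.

S(n) = 6*3**n*n*factorial(n + 4) + 3*3**n*factorial(n + 4) + 6

r(k) = 3*(6*k**3 + 61*k**2 + 192*k + 176)/(6*k**2 + 25*k + 13) after simplifying.
Take A(k)=3*k + 12, B(k)=1, C(k)=k**2 + 25*k/6 + 13/6.
f must satisfy (3*k + 12)·f(k+1) − (1)·f(k) = k**2 + 25*k/6 + 13/6.
d = 1 from the (1,0,2) case.
Coefficient equations give f(k) = (2*k - 1)/6.
So s_k = (B(k−1)f/C)·t_k = ((2*k - 1)/(6*k**2 + 25*k + 13))·t_k = 3**k*(2*k - 1)*factorial(k + 3).
Check: Δs_k = 3**k*(6*k**2 + 25*k + 13)*factorial(k + 3). ✓
s_(n+1) = 3**(n + 1)*(2*n + 1)*factorial(n + 4) and s_(0) = -6, so S(n) = 6*3**n*n*factorial(n + 4) + 3*3**n*factorial(n + 4) + 6.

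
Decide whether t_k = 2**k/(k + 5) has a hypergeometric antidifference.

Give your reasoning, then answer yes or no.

Ratio r(k) = 2*(k + 5)/(k + 6).
Factor: A=2*k + 10; B=k + 6; C=1.
Key eq: (2*k + 10)·f(k+1) = (k + 5)·f(k) + (1).
d = -1 from the (1,1,0) case.
d = -1 < 0 ⇒ no nonzero polynomial f; not summable.

No — t_k has no hypergeometric antidifference.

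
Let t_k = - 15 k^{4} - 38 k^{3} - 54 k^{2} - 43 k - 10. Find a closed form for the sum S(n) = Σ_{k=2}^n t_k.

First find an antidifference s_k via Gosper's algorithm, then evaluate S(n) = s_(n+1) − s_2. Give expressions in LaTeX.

t_(k+1)/t_k = (15*k**4 + 98*k**3 + 258*k**2 + 325*k + 160)/(15*k**4 + 38*k**3 + 54*k**2 + 43*k + 10).
A = 1, B = 1, C = k**4 + 38*k**3/15 + 18*k**2/5 + 43*k/15 + 2/3.
Solve (1)·f(k+1) − (1)·f(k) = k**4 + 38*k**3/15 + 18*k**2/5 + 43*k/15 + 2/3.
From deg A=0, deg B=0, deg C=4: d=5.
Solving with deg f ≤ 5: f(k) = k*(3*k**4 + 2*k**3 + 4*k**2 + 4*k - 3)/15.
So s_k = (B(k−1)f/C)·t_k = (k*(3*k**4 + 2*k**3 + 4*k**2 + 4*k - 3)/(15*k**4 + 38*k**3 + 54*k**2 + 43*k + 10))·t_k = k*(-3*k**4 - 2*k**3 - 4*k**2 - 4*k + 3).
Δs = -15*k**4 - 38*k**3 - 54*k**2 - 43*k - 10, as required.
Telescope: S(n) = s_(n+1) − s_(2) = -3*n**5 - 17*n**4 - 42*n**3 - 58*n**2 - 40*n - 10 − (-170) = -3*n**5 - 17*n**4 - 42*n**3 - 58*n**2 - 40*n + 160.

S(n) = - 3 n^{5} - 17 n^{4} - 42 n^{3} - 58 n^{2} - 40 n + 160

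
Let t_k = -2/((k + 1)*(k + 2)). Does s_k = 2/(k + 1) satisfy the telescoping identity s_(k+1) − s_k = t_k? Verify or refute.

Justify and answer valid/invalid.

valid; difference matches t_k

s_(k+1) = 2/(k + 2)
s_(k+1) − s_k = -2/((k + 1)*(k + 2))
(s_(k+1) − s_k) − t_k = 0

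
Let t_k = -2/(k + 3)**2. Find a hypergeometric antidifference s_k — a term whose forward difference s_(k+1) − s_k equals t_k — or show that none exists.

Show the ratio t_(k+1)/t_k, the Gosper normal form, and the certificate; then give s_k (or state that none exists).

not Gosper-summable; s_k does not exist

t_(k+1)/t_k = (k + 3)**2/(k + 4)**2.
A = k**2 + 6*k + 9, B = k**2 + 8*k + 16, C = 1.
Key eq: (k**2 + 6*k + 9)·f(k+1) = (k**2 + 6*k + 9)·f(k) + (1).
d = 0 from the (2,2,0) case.
Put f(k) = c0: A·f(k+1) − B(k−1)·f(k) − C = -1; need -1 = 0 — inconsistent ⇒ no f, not summable.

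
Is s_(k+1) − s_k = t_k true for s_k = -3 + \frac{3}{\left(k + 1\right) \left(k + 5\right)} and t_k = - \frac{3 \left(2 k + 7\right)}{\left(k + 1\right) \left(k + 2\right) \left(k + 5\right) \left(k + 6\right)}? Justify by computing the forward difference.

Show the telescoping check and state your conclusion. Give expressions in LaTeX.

Valid: the claim telescopes to t_k.

s_(k+1) = -3 + 3/((k + 2)*(k + 6))
s_(k+1) − s_k = 3*(-2*k - 7)/(k**4 + 14*k**3 + 65*k**2 + 112*k + 60)
(s_(k+1) − s_k) − t_k = 0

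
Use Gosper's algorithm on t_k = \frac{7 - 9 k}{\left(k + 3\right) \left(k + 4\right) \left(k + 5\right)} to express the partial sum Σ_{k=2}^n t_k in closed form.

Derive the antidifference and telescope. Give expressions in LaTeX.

S(n) = \frac{- 14 n^{2} + 9 n + 5}{15 \left(n^{2} + 9 n + 20\right)}

t_(k+1)/t_k = (k + 3)*(9*k + 2)/((k + 6)*(9*k - 7)).
Normal form (A,B,C) = (k + 3, k + 6, k - 7/9).
Key eq: (k + 3)·f(k+1) = (k + 5)·f(k) + (k - 7/9).
Bound: deg f ≤ 2.
A polynomial solution: f(k) = k*(5*k - 19)/54.
Get s_k = R·t_k = k*(19 - 5*k)/(6*(k + 3)*(k + 4)) with R(k) = B(k−1)f(k)/C(k) = k*(k + 5)*(5*k - 19)/(6*(9*k - 7)).
s_(k+1) − s_k = (7 - 9*k)/(k**3 + 12*k**2 + 47*k + 60) = t_k.
Evaluate: s_(n+1) = (-5*n**2 + 9*n + 14)/(6*(n**2 + 9*n + 20)); subtract s_(2) = 1/10 ⇒ S(n) = (-14*n**2 + 9*n + 5)/(15*(n**2 + 9*n + 20)).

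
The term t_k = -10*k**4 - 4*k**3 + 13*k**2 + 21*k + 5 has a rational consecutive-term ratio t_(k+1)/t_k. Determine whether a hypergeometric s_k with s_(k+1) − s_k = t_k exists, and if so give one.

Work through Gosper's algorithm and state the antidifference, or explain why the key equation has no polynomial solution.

Compute t_(k+1)/t_k: get (10*k**4 + 44*k**3 + 59*k**2 + 5*k - 25)/(10*k**4 + 4*k**3 - 13*k**2 - 21*k - 5).
Gosper form: A/B · C(k+1)/C(k) with A=1, B=1, C=k**4 + 2*k**3/5 - 13*k**2/10 - 21*k/10 - 1/2.
Need (1)·f(k+1) − (1)·f(k) = k**4 + 2*k**3/5 - 13*k**2/10 - 21*k/10 - 1/2.
Bound: deg f ≤ 5.
A polynomial solution: f(k) = k*(2*k**4 - 4*k**3 - 3*k**2 - 3*k + 3)/10.
Certificate R = B(k−1)f/C = k*(2*k**4 - 4*k**3 - 3*k**2 - 3*k + 3)/(10*k**4 + 4*k**3 - 13*k**2 - 21*k - 5) gives s_k = k*(-2*k**4 + 4*k**3 + 3*k**2 + 3*k - 3).
Verify: -10*k**4 - 4*k**3 + 13*k**2 + 21*k + 5 matches t_k.

s_k = k*(-2*k**4 + 4*k**3 + 3*k**2 + 3*k - 3)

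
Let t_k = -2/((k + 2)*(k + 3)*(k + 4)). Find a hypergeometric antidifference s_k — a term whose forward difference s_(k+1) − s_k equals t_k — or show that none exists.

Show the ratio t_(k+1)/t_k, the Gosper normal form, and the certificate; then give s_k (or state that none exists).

t_(k+1)/t_k = (k + 2)/(k + 5).
Take A(k)=k + 2, B(k)=k + 5, C(k)=1.
Key eq: (k + 2)·f(k+1) = (k + 4)·f(k) + (1).
Bound: deg f ≤ 2.
Coefficient equations give f(k) = k*(k + 5)/12.
R(k) = B(k−1)·f(k)/C(k) = k*(k + 4)*(k + 5)/12; s_k = R·t_k = k*(-k - 5)/(6*(k + 2)*(k + 3)).
Verify: -2/(k**3 + 9*k**2 + 26*k + 24) matches t_k.

s_k = k*(-k - 5)/(6*(k + 2)*(k + 3))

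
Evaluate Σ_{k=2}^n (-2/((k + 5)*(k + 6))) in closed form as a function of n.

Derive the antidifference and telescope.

Ratio r(k) = (k + 5)/(k + 7).
Take A(k)=k + 5, B(k)=k + 7, C(k)=1.
Need (k + 5)·f(k+1) − (k + 6)·f(k) = 1.
From deg A=1, deg B=1, deg C=0: d=1.
Coefficient equations give f(k) = k/5.
R(k) = B(k−1)·f(k)/C(k) = k*(k + 6)/5; s_k = R·t_k = -2*k/(5*k + 25).
Check: Δs_k = -2/(k**2 + 11*k + 30). ✓
Σ_(k=2)^n t_k = s_(n+1) − s_(2) = (2*(-n - 1)/(5*(n + 6))) − (-4/35), i.e. 2*(1 - n)/(7*(n + 6)).

S(n) = 2*(1 - n)/(7*(n + 6))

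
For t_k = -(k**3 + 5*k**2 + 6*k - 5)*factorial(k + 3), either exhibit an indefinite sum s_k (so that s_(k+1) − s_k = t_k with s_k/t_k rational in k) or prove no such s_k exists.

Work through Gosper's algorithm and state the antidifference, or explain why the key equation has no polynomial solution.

r(k) = (k**4 + 12*k**3 + 51*k**2 + 83*k + 28)/(k**3 + 5*k**2 + 6*k - 5) after simplifying.
Take A(k)=k + 4, B(k)=1, C(k)=k**3 + 5*k**2 + 6*k - 5.
Need (k + 4)·f(k+1) − (1)·f(k) = k**3 + 5*k**2 + 6*k - 5.
d = 2 from the (1,0,3) case.
A polynomial solution: f(k) = k**2 - 3.
So s_k = (B(k−1)f/C)·t_k = ((k**2 - 3)/(k**3 + 5*k**2 + 6*k - 5))·t_k = -(k**2 - 3)*factorial(k + 3).
Δs = -(k**3 + 5*k**2 + 6*k - 5)*factorial(k + 3), as required.

s_k = -(k**2 - 3)*factorial(k + 3)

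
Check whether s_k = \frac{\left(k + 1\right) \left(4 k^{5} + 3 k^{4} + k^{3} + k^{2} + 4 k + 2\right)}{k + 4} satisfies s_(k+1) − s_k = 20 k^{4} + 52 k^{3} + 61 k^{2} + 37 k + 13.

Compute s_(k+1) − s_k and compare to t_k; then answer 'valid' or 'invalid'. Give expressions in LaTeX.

s_(k+1) = (4*k**6 + 31*k**5 + 99*k**4 + 168*k**3 + 165*k**2 + 97*k + 30)/(k + 5)
s_(k+1) − s_k = 2*(10*k**6 + 92*k**5 + 271*k**4 + 411*k**3 + 363*k**2 + 193*k + 55)/(k**2 + 9*k + 20)
(s_(k+1) − s_k) − t_k = 3*(-16*k**5 - 129*k**4 - 268*k**3 - 280*k**2 - 157*k - 50)/(k**2 + 9*k + 20)

Invalid: residual \frac{3 \left(- 16 k^{5} - 129 k^{4} - 268 k^{3} - 280 k^{2} - 157 k - 50\right)}{k^{2} + 9 k + 20} ≠ 0.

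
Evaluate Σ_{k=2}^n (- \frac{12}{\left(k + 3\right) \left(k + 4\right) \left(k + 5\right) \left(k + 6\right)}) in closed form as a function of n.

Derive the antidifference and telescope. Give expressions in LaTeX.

S(n) = \frac{2 \left(- n^{3} - 15 n^{2} - 74 n + 90\right)}{105 \left(n^{3} + 15 n^{2} + 74 n + 120\right)}

Ratio r(k) = (k + 3)/(k + 7).
Normal form (A,B,C) = (k + 3, k + 7, 1).
Solve (k + 3)·f(k+1) − (k + 6)·f(k) = 1.
deg f ≤ 3 (via 1,1,0).
A polynomial solution: f(k) = k*(k**2 + 12*k + 47)/180.
Get s_k = R·t_k = k*(-k**2 - 12*k - 47)/(15*(k + 3)*(k + 4)*(k + 5)) with R(k) = B(k−1)f(k)/C(k) = k*(k + 6)*(k**2 + 12*k + 47)/180.
Δs = -12/(k**4 + 18*k**3 + 119*k**2 + 342*k + 360), as required.
Σ_(k=2)^n t_k = s_(n+1) − s_(2) = ((-n**3 - 15*n**2 - 74*n - 60)/(15*(n**3 + 15*n**2 + 74*n + 120))) − (-1/21), i.e. 2*(-n**3 - 15*n**2 - 74*n + 90)/(105*(n**3 + 15*n**2 + 74*n + 120)).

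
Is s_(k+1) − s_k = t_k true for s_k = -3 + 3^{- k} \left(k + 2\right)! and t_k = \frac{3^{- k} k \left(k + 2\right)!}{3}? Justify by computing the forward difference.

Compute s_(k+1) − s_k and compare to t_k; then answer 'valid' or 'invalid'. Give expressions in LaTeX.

Valid — Δs_k = t_k.

s_(k+1) = 3**(-k - 1)*factorial(k + 3) - 3
s_(k+1) − s_k = k*factorial(k + 2)/(3*3**k)
(s_(k+1) − s_k) − t_k = 0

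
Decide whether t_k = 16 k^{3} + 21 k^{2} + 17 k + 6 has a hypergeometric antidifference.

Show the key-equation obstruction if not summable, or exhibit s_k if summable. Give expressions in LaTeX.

Yes. s_k = k \left(4 k^{3} - k^{2} + 2 k + 1\right).

Ratio r(k) = (16*k**3 + 69*k**2 + 107*k + 60)/(16*k**3 + 21*k**2 + 17*k + 6).
Gosper form: A/B · C(k+1)/C(k) with A=1, B=1, C=k**3 + 21*k**2/16 + 17*k/16 + 3/8.
f must satisfy (1)·f(k+1) − (1)·f(k) = k**3 + 21*k**2/16 + 17*k/16 + 3/8.
Bound: deg f ≤ 4.
Solve for f: f(k) = k*(4*k**3 - k**2 + 2*k + 1)/16 (degree 4 ≤ 4).
Get s_k = R·t_k = k*(4*k**3 - k**2 + 2*k + 1) with R(k) = B(k−1)f(k)/C(k) = k*(4*k**3 - k**2 + 2*k + 1)/(16*k**3 + 21*k**2 + 17*k + 6).
Verify: 16*k**3 + 21*k**2 + 17*k + 6 matches t_k.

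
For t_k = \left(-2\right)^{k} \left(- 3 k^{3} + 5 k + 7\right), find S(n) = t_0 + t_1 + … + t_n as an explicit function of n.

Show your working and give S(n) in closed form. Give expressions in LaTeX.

Step 1: r(k) = 2*(-5*k + 3*(k + 1)**3 - 12)/(-3*k**3 + 5*k + 7).
Take A(k)=-2, B(k)=1, C(k)=k**3 - 5*k/3 - 7/3.
f must satisfy (-2)·f(k+1) − (1)·f(k) = k**3 - 5*k/3 - 7/3.
d = 3 from the (0,0,3) case.
Coefficient equations give f(k) = -(k**3 - 2*k**2 - k - 1)/3.
So s_k = (B(k−1)f/C)·t_k = (-(k**3 - 2*k**2 - k - 1)/(3*k**3 - 5*k - 7))·t_k = (-2)**k*(k**3 - 2*k**2 - k - 1).
Δs = (-2)**k*(-3*k**3 + 5*k + 7), as required.
Σ_(k=0)^n t_k = s_(n+1) − s_(0) = ((-2)**(n + 1)*(n**3 + n**2 - 2*n - 3)) − (-1), i.e. -2*(-2)**n*n**3 - 2*(-2)**n*n**2 + 4*(-2)**n*n + 6*(-2)**n + 1.

S(n) = - 2 \left(-2\right)^{n} n^{3} - 2 \left(-2\right)^{n} n^{2} + 4 \left(-2\right)^{n} n + 6 \left(-2\right)^{n} + 1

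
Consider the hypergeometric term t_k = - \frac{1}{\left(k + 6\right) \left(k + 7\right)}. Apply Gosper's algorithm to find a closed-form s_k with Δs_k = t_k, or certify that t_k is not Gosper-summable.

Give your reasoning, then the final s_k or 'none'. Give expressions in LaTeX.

Compute t_(k+1)/t_k: get (k + 6)/(k + 8).
A = k + 6, B = k + 8, C = 1.
Key eq: (k + 6)·f(k+1) = (k + 7)·f(k) + (1).
deg f ≤ 1 (via 1,1,0).
Solving with deg f ≤ 1: f(k) = k/6.
So s_k = (B(k−1)f/C)·t_k = (k*(k + 7)/6)·t_k = -k/(6*k + 36).
Verify: -1/(k**2 + 13*k + 42) matches t_k.

s_k = - \frac{k}{6 k + 36}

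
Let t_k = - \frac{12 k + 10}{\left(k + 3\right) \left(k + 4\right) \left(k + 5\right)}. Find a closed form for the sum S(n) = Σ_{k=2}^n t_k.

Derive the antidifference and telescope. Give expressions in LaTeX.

t_(k+1)/t_k = (k + 3)*(6*k + 11)/((k + 6)*(6*k + 5)).
Gosper form: A/B · C(k+1)/C(k) with A=k + 3, B=k + 6, C=k + 5/6.
f must satisfy (k + 3)·f(k+1) − (k + 5)·f(k) = k + 5/6.
deg f ≤ 2 (via 1,1,1).
Match coefficients ⇒ f(k) = k*(23*k + 17)/144.
R(k) = B(k−1)·f(k)/C(k) = k*(k + 5)*(23*k + 17)/(24*(6*k + 5)); s_k = R·t_k = -k*(23*k + 17)/(12*(k + 3)*(k + 4)).
Check: Δs_k = 2*(-6*k - 5)/(k**3 + 12*k**2 + 47*k + 60). ✓
Σ_(k=2)^n t_k = s_(n+1) − s_(2) = ((-23*n**2 - 63*n - 40)/(12*(n**2 + 9*n + 20))) − (-7/20), i.e. (-47*n**2 - 63*n + 110)/(30*(n**2 + 9*n + 20)).

S(n) = \frac{- 47 n^{2} - 63 n + 110}{30 \left(n^{2} + 9 n + 20\right)}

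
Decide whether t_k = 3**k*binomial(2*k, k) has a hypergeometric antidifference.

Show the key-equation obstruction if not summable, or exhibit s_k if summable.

No. Not Gosper-summable.

t_(k+1)/t_k = 6*(2*k + 1)/(k + 1).
Factor: A=12*k + 6; B=k + 1; C=1.
Key eq: (12*k + 6)·f(k+1) = (k)·f(k) + (1).
d = -1 from the (1,1,0) case.
deg f ≤ -1 is impossible — no certificate.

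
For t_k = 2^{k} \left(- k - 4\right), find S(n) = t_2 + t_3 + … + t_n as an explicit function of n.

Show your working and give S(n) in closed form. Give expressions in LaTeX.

Compute t_(k+1)/t_k: get 2*(k + 5)/(k + 4).
Normal form (A,B,C) = (2, 1, k + 4).
Solve (2)·f(k+1) − (1)·f(k) = k + 4.
Bound: deg f ≤ 1.
A polynomial solution: f(k) = k + 2.
Certificate R = B(k−1)f/C = (k + 2)/(k + 4) gives s_k = 2**k*(-k - 2).
Δs = 2**k*(-k - 4), as required.
Telescope: S(n) = s_(n+1) − s_(2) = 2**(n + 1)*(-n - 3) − (-16) = -2*2**n*n - 6*2**n + 16.

S(n) = - 2 \cdot 2^{n} n - 6 \cdot 2^{n} + 16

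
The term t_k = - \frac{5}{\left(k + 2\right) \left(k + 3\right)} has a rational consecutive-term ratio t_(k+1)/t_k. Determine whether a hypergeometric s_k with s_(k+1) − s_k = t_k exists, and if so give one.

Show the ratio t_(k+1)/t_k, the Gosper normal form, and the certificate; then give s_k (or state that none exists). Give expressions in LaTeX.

Ratio r(k) = (k + 2)/(k + 4).
Take A(k)=k + 2, B(k)=k + 4, C(k)=1.
Need (k + 2)·f(k+1) − (k + 3)·f(k) = 1.
From deg A=1, deg B=1, deg C=0: d=1.
Solve for f: f(k) = k/2 (degree 1 ≤ 1).
Certificate R = B(k−1)f/C = k*(k + 3)/2 gives s_k = -5*k/(2*k + 4).
Verify: -5/(k**2 + 5*k + 6) matches t_k.

s_k = - \frac{5 k}{2 k + 4}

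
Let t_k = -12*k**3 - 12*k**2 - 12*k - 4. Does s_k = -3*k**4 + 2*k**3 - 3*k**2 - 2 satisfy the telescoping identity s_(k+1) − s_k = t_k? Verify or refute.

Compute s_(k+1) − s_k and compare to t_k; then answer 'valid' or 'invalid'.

s_(k+1) = -3*(k + 1)**4 + 2*(k + 1)**3 - 3*(k + 1)**2 - 2
s_(k+1) − s_k = -12*k**3 - 12*k**2 - 12*k - 4
(s_(k+1) − s_k) − t_k = 0

valid; difference matches t_k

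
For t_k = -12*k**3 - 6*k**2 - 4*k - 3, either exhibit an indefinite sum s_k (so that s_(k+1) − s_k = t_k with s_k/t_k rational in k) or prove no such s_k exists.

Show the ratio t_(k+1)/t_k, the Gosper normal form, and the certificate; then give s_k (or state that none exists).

Compute t_(k+1)/t_k: get (12*k**3 + 42*k**2 + 52*k + 25)/(12*k**3 + 6*k**2 + 4*k + 3).
So A=1 and B=1, with C=k**3 + k**2/2 + k/3 + 1/4.
Solve (1)·f(k+1) − (1)·f(k) = k**3 + k**2/2 + k/3 + 1/4.
deg f ≤ 4 (via 0,0,3).
Solve for f: f(k) = k*(3*k**3 - 4*k**2 + 2*k + 2)/12 (degree 4 ≤ 4).
So s_k = (B(k−1)f/C)·t_k = (k*(3*k**3 - 4*k**2 + 2*k + 2)/(12*k**3 + 6*k**2 + 4*k + 3))·t_k = k*(-3*k**3 + 4*k**2 - 2*k - 2).
Verify: -12*k**3 - 6*k**2 - 4*k - 3 matches t_k.

s_k = k*(-3*k**3 + 4*k**2 - 2*k - 2)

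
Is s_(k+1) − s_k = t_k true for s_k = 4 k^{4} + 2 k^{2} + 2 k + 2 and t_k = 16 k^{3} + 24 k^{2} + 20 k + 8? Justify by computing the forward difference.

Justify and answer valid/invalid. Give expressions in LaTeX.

s_(k+1) = 2*k + 4*(k + 1)**4 + 2*(k + 1)**2 + 4
s_(k+1) − s_k = 16*k**3 + 24*k**2 + 20*k + 8
(s_(k+1) − s_k) − t_k = 0

valid; difference matches t_k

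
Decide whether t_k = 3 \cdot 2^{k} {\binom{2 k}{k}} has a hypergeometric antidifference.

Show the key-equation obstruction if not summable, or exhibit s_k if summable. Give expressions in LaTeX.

Ratio r(k) = 4*(2*k + 1)/(k + 1).
Take A(k)=8*k + 4, B(k)=k + 1, C(k)=1.
Need (8*k + 4)·f(k+1) − (k)·f(k) = 1.
Bound: deg f ≤ -1.
Negative degree bound (-1): no f exists, t_k not Gosper-summable.

No; the degree bound rules out any f.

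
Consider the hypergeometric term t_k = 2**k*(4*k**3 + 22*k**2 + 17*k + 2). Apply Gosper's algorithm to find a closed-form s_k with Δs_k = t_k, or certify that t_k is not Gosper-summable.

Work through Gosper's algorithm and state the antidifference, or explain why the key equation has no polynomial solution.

t_(k+1)/t_k = 2*(4*k**3 + 34*k**2 + 73*k + 45)/(4*k**3 + 22*k**2 + 17*k + 2).
Normal form (A,B,C) = (2, 1, k**3 + 11*k**2/2 + 17*k/4 + 1/2).
Need (2)·f(k+1) − (1)·f(k) = k**3 + 11*k**2/2 + 17*k/4 + 1/2.
Degrees (0,0,3) ⇒ d ≤ 3.
Match coefficients ⇒ f(k) = (4*k**3 - 2*k**2 + k - 4)/4.
So s_k = (B(k−1)f/C)·t_k = ((4*k**3 - 2*k**2 + k - 4)/(4*k**3 + 22*k**2 + 17*k + 2))·t_k = 2**k*(4*k**3 - 2*k**2 + k - 4).
s_(k+1) − s_k = 2**k*(4*k**3 + 22*k**2 + 17*k + 2) = t_k.

s_k = 2**k*(4*k**3 - 2*k**2 + k - 4)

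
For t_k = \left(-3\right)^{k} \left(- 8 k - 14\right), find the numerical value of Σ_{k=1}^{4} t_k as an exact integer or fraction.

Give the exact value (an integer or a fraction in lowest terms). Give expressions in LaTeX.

Σ = -2904

Compute t_(k+1)/t_k: get 3*(-4*k - 11)/(4*k + 7).
Normal form (A,B,C) = (-3, 1, k + 7/4).
Need (-3)·f(k+1) − (1)·f(k) = k + 7/4.
From deg A=0, deg B=0, deg C=1: d=1.
Solving with deg f ≤ 1: f(k) = -(k + 1)/4.
So s_k = (B(k−1)f/C)·t_k = (-(k + 1)/(4*k + 7))·t_k = 2*(-3)**k*(k + 1).
Verify: (-3)**k*(-8*k - 14) matches t_k.
Telescoping: Σ = s_(5) − s_(1) = -2916 − (-12) = -2904.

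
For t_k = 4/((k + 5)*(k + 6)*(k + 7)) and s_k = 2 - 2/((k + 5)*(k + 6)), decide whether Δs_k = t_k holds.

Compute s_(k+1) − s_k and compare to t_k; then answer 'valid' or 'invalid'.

valid (s_(k+1) − s_k reduces to t_k)

s_(k+1) = 2 - 2/((k + 6)*(k + 7))
s_(k+1) − s_k = 4/(k**3 + 18*k**2 + 107*k + 210)
(s_(k+1) − s_k) − t_k = 0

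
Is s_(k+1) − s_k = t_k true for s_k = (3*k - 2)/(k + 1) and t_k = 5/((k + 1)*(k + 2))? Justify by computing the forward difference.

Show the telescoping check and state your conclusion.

valid; difference matches t_k

s_(k+1) = (3*k + 1)/(k + 2)
s_(k+1) − s_k = 5/(k**2 + 3*k + 2)
(s_(k+1) − s_k) − t_k = 0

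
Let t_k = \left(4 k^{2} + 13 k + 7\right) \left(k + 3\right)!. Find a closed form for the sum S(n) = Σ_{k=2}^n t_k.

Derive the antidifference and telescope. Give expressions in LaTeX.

S(n) = 4 n \left(n + 4\right)! + \left(n + 4\right)! - 600

Ratio r(k) = (k + 4)*(13*k + 4*(k + 1)**2 + 20)/(4*k**2 + 13*k + 7).
Gosper form: A/B · C(k+1)/C(k) with A=k + 4, B=1, C=k**2 + 13*k/4 + 7/4.
f must satisfy (k + 4)·f(k+1) − (1)·f(k) = k**2 + 13*k/4 + 7/4.
Degrees (1,0,2) ⇒ d ≤ 1.
Match coefficients ⇒ f(k) = (4*k - 3)/4.
R(k) = B(k−1)·f(k)/C(k) = (4*k - 3)/(4*k**2 + 13*k + 7); s_k = R·t_k = (4*k - 3)*factorial(k + 3).
s_(k+1) − s_k = (4*k**2 + 13*k + 7)*factorial(k + 3) = t_k.
Telescope: S(n) = s_(n+1) − s_(2) = (4*n + 1)*factorial(n + 4) − (600) = 4*n*factorial(n + 4) + factorial(n + 4) - 600.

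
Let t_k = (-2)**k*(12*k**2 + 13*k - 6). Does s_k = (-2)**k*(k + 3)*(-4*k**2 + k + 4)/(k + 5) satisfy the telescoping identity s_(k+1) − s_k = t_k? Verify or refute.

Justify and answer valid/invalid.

s_(k+1) = (-2)**(k + 1)*(k + 4)*(k - 4*(k + 1)**2 + 5)/(k + 6)
s_(k+1) − s_k = (-2)**k*(12*k**4 + 121*k**3 + 343*k**2 + 208*k - 112)/(k**2 + 11*k + 30)
(s_(k+1) − s_k) − t_k = (-2)**(k + 1)*(12*k**3 + 77*k**2 + 58*k - 34)/(k**2 + 11*k + 30)

Invalid: residual (-2)**(k + 1)*(12*k**3 + 77*k**2 + 58*k - 34)/(k**2 + 11*k + 30) ≠ 0.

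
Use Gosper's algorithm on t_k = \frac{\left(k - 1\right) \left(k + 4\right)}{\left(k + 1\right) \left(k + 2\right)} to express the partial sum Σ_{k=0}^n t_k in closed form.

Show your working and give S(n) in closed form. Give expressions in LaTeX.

The ratio is k*(k + 1)*(k + 5)/((k - 1)*(k + 3)*(k + 4)).
So A=k + 1 and B=k + 3, with C=k**2 + 3*k - 4.
Key eq: (k + 1)·f(k+1) = (k + 2)·f(k) + (k**2 + 3*k - 4).
From deg A=1, deg B=1, deg C=2: d=2.
Coefficient equations give f(k) = k*(k - 5).
R(k) = B(k−1)·f(k)/C(k) = k*(k - 5)*(k + 2)/((k - 1)*(k + 4)); s_k = R·t_k = k*(k - 5)/(k + 1).
Δs = (k**2 + 3*k - 4)/(k**2 + 3*k + 2), as required.
s_(n+1) = (n**2 - 3*n - 4)/(n + 2) and s_(0) = 0, so S(n) = (n**2 - 3*n - 4)/(n + 2).

S(n) = \frac{n^{2} - 3 n - 4}{n + 2}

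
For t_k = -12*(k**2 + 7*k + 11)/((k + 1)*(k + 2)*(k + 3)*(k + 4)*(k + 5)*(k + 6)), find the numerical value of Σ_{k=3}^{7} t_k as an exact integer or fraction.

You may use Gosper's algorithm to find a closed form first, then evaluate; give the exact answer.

Σ = -365/20592

t_(k+1)/t_k = (k + 1)*(7*k + (k + 1)**2 + 18)/((k + 7)*(k**2 + 7*k + 11)).
A = k + 1, B = k + 7, C = k**2 + 7*k + 11.
Need (k + 1)·f(k+1) − (k + 6)·f(k) = k**2 + 7*k + 11.
Degrees (1,1,2) ⇒ d ≤ 5.
Solve for f: f(k) = k*(k + 2)*(k + 4)*(k**2 + 9*k + 23)/45 (degree 5 ≤ 5).
So s_k = (B(k−1)f/C)·t_k = (k*(k + 2)*(k + 4)*(k + 6)*(k**2 + 9*k + 23)/(45*(k**2 + 7*k + 11)))·t_k = 4*k*(-k**2 - 9*k - 23)/(15*(k**3 + 9*k**2 + 23*k + 15)).
Verify: 12*(-k**2 - 7*k - 11)/(k**6 + 21*k**5 + 175*k**4 + 735*k**3 + 1624*k**2 + 1764*k + 720) matches t_k.
Σ_(k=3)^(7) t_k = s_(8) − s_(3) = -1696/6435 − (-59/240) = -365/20592.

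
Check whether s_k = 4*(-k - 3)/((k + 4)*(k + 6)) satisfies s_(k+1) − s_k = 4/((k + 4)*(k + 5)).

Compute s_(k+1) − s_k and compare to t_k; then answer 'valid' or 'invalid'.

Invalid: residual 12*(-2*k - 11)/(k**4 + 22*k**3 + 179*k**2 + 638*k + 840) ≠ 0.

s_(k+1) = 4*(-k - 4)/((k + 5)*(k + 7))
s_(k+1) − s_k = 4*(k**2 + 7*k + 9)/(k**4 + 22*k**3 + 179*k**2 + 638*k + 840)
(s_(k+1) − s_k) − t_k = 12*(-2*k - 11)/(k**4 + 22*k**3 + 179*k**2 + 638*k + 840)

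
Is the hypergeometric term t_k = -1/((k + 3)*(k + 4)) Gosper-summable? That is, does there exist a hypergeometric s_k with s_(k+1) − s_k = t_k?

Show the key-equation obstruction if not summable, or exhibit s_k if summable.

Yes. s_k = -k/(3*k + 9).

r(k) = (k + 3)/(k + 5) after simplifying.
Take A(k)=k + 3, B(k)=k + 5, C(k)=1.
f must satisfy (k + 3)·f(k+1) − (k + 4)·f(k) = 1.
deg f ≤ 1 (via 1,1,0).
Coefficient equations give f(k) = k/3.
Get s_k = R·t_k = -k/(3*k + 9) with R(k) = B(k−1)f(k)/C(k) = k*(k + 4)/3.
Verify: -1/(k**2 + 7*k + 12) matches t_k.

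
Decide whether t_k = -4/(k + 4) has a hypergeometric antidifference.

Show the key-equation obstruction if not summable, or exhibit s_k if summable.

No. Not Gosper-summable.

Ratio r(k) = (k + 4)/(k + 5).
A = k + 4, B = k + 5, C = 1.
Set up (k + 4)·f(k+1) − (k + 4)·f(k) − (1) = 0.
deg f ≤ 0 (via 1,1,0).
Generic f = c0 gives residual -1; -1 = 0 cannot hold, so t_k is not Gosper-summable.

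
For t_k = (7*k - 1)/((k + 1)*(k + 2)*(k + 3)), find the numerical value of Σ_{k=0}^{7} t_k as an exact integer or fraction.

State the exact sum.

Ratio r(k) = (k + 1)*(7*k + 6)/((k + 4)*(7*k - 1)).
Factor: A=k + 1; B=k + 4; C=k - 1/7.
Key eq: (k + 1)·f(k+1) = (k + 3)·f(k) + (k - 1/7).
d = 2 from the (1,1,1) case.
Match coefficients ⇒ f(k) = k*(3*k - 5)/14.
Certificate R = B(k−1)f/C = k*(k + 3)*(3*k - 5)/(2*(7*k - 1)) gives s_k = k*(3*k - 5)/(2*(k + 1)*(k + 2)).
Δs = (7*k - 1)/(k**3 + 6*k**2 + 11*k + 6), as required.
Σ_(k=0)^(7) t_k = s_(8) − s_(0) = 38/45 − (0) = 38/45.

Σ = 38/45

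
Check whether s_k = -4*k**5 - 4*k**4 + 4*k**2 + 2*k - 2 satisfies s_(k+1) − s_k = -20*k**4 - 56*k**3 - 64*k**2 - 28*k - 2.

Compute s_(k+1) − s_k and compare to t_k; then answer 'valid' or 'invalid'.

Valid: the claim telescopes to t_k.

s_(k+1) = 2*k - 4*(k + 1)**5 - 4*(k + 1)**4 + 4*(k + 1)**2
s_(k+1) − s_k = -20*k**4 - 56*k**3 - 64*k**2 - 28*k - 2
(s_(k+1) − s_k) − t_k = 0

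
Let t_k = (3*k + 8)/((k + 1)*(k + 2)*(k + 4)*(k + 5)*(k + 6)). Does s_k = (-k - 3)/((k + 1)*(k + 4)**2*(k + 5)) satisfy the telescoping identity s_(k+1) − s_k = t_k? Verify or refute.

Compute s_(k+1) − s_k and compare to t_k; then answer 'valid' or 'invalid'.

s_(k+1) = (-k - 4)/((k + 2)*(k + 5)**2*(k + 6))
s_(k+1) − s_k = (-(k + 1)*(k + 4)**3 + (k + 2)*(k + 3)*(k + 5)*(k + 6))/((k + 1)*(k + 2)*(k + 4)**2*(k + 5)**2*(k + 6))
(s_(k+1) − s_k) − t_k = 4*(-k**2 - 7*k - 11)/(k**7 + 27*k**6 + 303*k**5 + 1821*k**4 + 6276*k**3 + 12252*k**2 + 12320*k + 4800)

Invalid: residual 4*(-k**2 - 7*k - 11)/(k**7 + 27*k**6 + 303*k**5 + 1821*k**4 + 6276*k**3 + 12252*k**2 + 12320*k + 4800) ≠ 0.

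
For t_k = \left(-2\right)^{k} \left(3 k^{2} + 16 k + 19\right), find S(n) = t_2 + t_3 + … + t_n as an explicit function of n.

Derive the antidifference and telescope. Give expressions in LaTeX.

Compute t_(k+1)/t_k: get 2*(-3*k**2 - 22*k - 38)/(3*k**2 + 16*k + 19).
Normal form (A,B,C) = (-2, 1, k**2 + 16*k/3 + 19/3).
Solve (-2)·f(k+1) − (1)·f(k) = k**2 + 16*k/3 + 19/3.
Bound: deg f ≤ 2.
Solve for f: f(k) = -(k + 1)*(k + 3)/3 (degree 2 ≤ 2).
So s_k = (B(k−1)f/C)·t_k = (-(k + 1)*(k + 3)/(3*k**2 + 16*k + 19))·t_k = (-2)**k*(-k**2 - 4*k - 3).
Verify: (-2)**k*(3*k**2 + 16*k + 19) matches t_k.
s_(n+1) = 2*(-2)**n*(n**2 + 6*n + 8) and s_(2) = -60, so S(n) = 2*(-2)**n*n**2 + 12*(-2)**n*n + 16*(-2)**n + 60.

S(n) = 2 \left(-2\right)^{n} n^{2} + 12 \left(-2\right)^{n} n + 16 \left(-2\right)^{n} + 60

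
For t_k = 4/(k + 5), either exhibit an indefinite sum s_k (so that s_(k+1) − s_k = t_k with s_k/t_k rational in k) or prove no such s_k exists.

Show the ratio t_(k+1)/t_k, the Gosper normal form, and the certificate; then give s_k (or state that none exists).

not Gosper-summable; s_k does not exist

r(k) = (k + 5)/(k + 6) after simplifying.
Factor: A=k + 5; B=k + 6; C=1.
f must satisfy (k + 5)·f(k+1) − (k + 5)·f(k) = 1.
From deg A=1, deg B=1, deg C=0: d=0.
Put f(k) = c0: A·f(k+1) − B(k−1)·f(k) − C = -1; need -1 = 0 — inconsistent ⇒ no f, not summable.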